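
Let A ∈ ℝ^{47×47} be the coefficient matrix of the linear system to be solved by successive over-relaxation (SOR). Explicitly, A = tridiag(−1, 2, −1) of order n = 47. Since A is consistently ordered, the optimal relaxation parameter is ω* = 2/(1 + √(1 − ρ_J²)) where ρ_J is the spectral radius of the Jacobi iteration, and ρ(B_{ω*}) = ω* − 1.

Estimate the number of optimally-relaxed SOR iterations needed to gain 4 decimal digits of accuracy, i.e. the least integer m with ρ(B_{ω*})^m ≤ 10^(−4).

m = 71

B_J for the 47×47 system has eigenvalues cos(kπ/48); ρ_J = cos(π/48) = 0.9978589.
√(1 − cos²(π/48)) = sin(π/48) ≈ 0.0654031.
Then 2/(1+√(1−ρ_J²)) = 2/(1+0.0654031); ω* = 2/1.0654031 = 1.8772237.
[ρ_SOR] ω* − 1 = 0.8772237.
(0.8772237)^m ≤ 10^{−4}  ⇒  m·ln(0.8772237) ≤ −4·ln10  ⇒  m ≥ 70.312  ⇒  m = 71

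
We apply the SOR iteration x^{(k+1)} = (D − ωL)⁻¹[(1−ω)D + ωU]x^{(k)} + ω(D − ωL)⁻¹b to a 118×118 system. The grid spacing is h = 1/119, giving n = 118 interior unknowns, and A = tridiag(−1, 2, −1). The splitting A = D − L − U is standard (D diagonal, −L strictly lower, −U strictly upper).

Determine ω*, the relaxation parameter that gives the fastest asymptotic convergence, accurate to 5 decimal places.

ρ_J = max_k |cos(kπ/119)| = cos(π/119) = 0.99965
√(1−ρ_J²) simplifies to sin(π/119) = 0.026397.
Young: ω* = 2/(1+√(1−ρ_J²)) = 2/(1+0.026397) = 2/1.026397 = 1.94856.
ρ(B_{ω*}) = ω*−1 = 0.94856

ω* = 1.94856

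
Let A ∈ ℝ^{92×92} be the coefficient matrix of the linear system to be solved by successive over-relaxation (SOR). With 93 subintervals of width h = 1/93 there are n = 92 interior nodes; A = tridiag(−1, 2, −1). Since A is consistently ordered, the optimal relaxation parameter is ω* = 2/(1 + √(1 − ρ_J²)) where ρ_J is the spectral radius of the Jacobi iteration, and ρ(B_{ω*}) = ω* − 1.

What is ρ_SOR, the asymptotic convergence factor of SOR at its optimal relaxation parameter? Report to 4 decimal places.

With n=92, ρ(Jacobi) = cos(π/93) = 0.9994.
root = sin(π/93) = 0.03377  (since 1−cos² = sin²).
So ω* = 2/1.03377 = 1.9347 (Young).
At ω = 1.9347 every |λ(B_ω)| = ω−1, so ρ_SOR = 0.9347.

ρ_SOR = 0.9347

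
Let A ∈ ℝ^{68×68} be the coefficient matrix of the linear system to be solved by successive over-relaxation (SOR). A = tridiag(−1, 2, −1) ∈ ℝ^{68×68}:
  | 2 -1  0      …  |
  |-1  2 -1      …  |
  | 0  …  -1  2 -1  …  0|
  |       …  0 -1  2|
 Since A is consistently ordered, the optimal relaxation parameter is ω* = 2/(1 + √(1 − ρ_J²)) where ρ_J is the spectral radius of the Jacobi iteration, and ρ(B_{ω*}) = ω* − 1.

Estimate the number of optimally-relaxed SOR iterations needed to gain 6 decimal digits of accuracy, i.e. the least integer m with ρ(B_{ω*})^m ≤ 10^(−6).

m = 152

B_J for the 68×68 system has eigenvalues cos(kπ/69); ρ_J = cos(π/69) = 0.9989637.
√(1 − cos²(π/69)) = sin(π/69) ≈ 0.0455146.
So ω* = 2/1.0455146 = 1.9129336 (Young).
[ρ_SOR] ω* − 1 = 0.9129336.
ρ_SOR^m ≤ 10^(−6) ⇔ m ≥ 6·ln10/(−ln 0.9129336) = 13.8155/0.0910921 = 151.665; m = ⌈151.665⌉ = 152.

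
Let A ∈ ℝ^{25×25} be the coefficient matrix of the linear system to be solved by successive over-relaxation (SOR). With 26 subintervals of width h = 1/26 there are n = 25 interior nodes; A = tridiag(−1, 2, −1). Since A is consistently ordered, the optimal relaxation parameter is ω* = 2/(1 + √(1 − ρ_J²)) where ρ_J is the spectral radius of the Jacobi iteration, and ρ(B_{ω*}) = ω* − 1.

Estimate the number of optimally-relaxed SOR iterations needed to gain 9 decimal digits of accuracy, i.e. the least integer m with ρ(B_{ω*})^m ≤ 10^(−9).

With n=25, ρ(Jacobi) = cos(π/26) = 0.9927089.
√(1−ρ_J²) simplifies to sin(π/26) = 0.1205367.
Young: ω* = 2/(1+√(1−ρ_J²)) = 2/(1+0.1205367) = 2/1.1205367 = 1.7848590.
At ω = 1.7848590 every |λ(B_ω)| = ω−1, so ρ_SOR = 0.7848590.
Need (0.7848590)^m ≤ 10^(−9): m ≥ 9·ln10/|ln 0.7848590| = 20.7233/0.242251 = 85.545 ⇒ m = 86.

m = 86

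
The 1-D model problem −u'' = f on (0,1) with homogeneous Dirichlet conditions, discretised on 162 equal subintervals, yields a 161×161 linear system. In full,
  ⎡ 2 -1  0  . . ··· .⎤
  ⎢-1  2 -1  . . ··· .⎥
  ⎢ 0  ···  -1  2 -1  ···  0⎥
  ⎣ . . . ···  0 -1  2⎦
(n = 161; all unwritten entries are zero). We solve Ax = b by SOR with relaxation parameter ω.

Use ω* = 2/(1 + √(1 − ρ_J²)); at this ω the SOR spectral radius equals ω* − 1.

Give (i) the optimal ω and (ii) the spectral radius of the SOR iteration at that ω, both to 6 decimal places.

ω* = 1.961955, ρ_SOR = 0.961955

spectrum of D⁻¹(L+U) = {cos(kπ/162) : 1≤k≤161}; ρ_J = cos(π/162) = 0.999812.
1 − cos²(π/162) = sin²(π/162) ⇒ √(1−ρ_J²) = sin(π/162) = 0.0193913.
So ω* = 2/1.0193913 = 1.961955 (Young).
At ω = 1.961955 every |λ(B_ω)| = ω−1, so ρ_SOR = 0.961955.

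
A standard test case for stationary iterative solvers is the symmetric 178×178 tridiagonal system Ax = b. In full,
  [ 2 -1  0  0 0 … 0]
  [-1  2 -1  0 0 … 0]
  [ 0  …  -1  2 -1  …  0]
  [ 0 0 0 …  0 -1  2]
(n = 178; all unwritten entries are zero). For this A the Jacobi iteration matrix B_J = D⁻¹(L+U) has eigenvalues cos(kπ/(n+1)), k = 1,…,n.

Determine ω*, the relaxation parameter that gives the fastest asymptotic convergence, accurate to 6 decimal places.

ω* = 1.965506

n=178: λ(B_J) = 1 − λ(A)/2 = cos(kπ/179); k=1 gives ρ_J = 0.999846.
1 − cos²(π/179) = sin²(π/179) ⇒ √(1−ρ_J²) = sin(π/179) = 0.0175499.
Young: ω* = 2/(1+√(1−ρ_J²)) = 2/(1+0.0175499) = 2/1.0175499 = 1.965506.
[ρ_SOR] ω* − 1 = 0.965506.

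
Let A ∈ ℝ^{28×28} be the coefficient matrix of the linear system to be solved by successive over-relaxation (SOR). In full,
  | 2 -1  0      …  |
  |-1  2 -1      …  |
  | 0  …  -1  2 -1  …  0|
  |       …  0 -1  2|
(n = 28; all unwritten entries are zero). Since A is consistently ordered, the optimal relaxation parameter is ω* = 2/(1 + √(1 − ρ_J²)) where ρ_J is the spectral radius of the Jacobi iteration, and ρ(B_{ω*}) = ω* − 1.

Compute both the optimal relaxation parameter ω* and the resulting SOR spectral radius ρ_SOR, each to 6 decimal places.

ω* = 1.804860, ρ_SOR = 0.804860

ρ_J = max_k |cos(kπ/29)| = cos(π/29) = 0.994138
√(1−ρ_J²) = |sin(π/29)| = 0.1081190
[ω*] 2 ÷ (1 + 0.1081190) = 2 ÷ 1.1081190 = 1.804860.
ρ(B_{ω*}) = ω*−1 = 0.804860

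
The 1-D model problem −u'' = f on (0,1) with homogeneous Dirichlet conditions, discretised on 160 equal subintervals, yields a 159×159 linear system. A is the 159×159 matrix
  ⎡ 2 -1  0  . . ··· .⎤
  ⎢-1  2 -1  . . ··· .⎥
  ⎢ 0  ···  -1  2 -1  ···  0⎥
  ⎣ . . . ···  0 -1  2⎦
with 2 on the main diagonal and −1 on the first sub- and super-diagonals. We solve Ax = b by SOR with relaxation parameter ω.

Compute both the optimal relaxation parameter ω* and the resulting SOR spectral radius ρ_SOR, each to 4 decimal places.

ω* = 1.9615, ρ_SOR = 0.9615

ρ_J = max_k |cos(kπ/160)| = cos(π/160) = 0.9998
√(1−ρ_J²) simplifies to sin(π/160) = 0.01963.
ω* = 2/(1 + 0.01963) = 2/1.01963 = 1.9615.
[ρ_SOR] ω* − 1 = 0.9615.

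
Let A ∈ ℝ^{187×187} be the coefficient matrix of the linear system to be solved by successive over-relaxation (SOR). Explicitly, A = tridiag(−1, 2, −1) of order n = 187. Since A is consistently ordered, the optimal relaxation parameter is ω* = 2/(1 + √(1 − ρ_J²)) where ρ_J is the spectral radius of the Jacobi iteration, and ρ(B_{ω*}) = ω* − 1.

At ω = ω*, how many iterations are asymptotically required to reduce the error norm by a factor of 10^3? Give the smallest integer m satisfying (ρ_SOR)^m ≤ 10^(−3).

m = 207

½·tridiag(1,0,1) at n=187: λ_k = cos(kπ/188); max |λ| at k=1 ⇒ ρ_J = cos(π/188) ≈ 0.9998604.
1 − cos²(π/188) = sin²(π/188) ⇒ √(1−ρ_J²) = sin(π/188) = 0.0167098.
ω* = 2 / (1 + 0.0167098) = 2 / 1.0167098 ≈ 1.9671297.
ρ_SOR = ω* − 1 ≈ 0.9671297.
ρ_SOR^m ≤ 10^(−3) ⇔ m ≥ 3·ln10/(−ln 0.9671297) = 6.90776/0.0334227 = 206.679; m = ⌈206.679⌉ = 207.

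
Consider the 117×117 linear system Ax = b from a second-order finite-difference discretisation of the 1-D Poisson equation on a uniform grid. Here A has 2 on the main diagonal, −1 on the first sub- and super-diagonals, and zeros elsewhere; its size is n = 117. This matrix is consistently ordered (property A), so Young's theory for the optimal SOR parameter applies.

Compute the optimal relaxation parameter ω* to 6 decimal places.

ω* = 1.948140

ρ_J = max_k |cos(kπ/118)| = cos(π/118) = 0.999646
√(1−ρ_J²) = |sin(π/118)| = 0.0266205
Then 2/(1+√(1−ρ_J²)) = 2/(1+0.0266205); ω* = 2/1.0266205 = 1.948140.
[ρ_SOR] ω* − 1 = 0.948140.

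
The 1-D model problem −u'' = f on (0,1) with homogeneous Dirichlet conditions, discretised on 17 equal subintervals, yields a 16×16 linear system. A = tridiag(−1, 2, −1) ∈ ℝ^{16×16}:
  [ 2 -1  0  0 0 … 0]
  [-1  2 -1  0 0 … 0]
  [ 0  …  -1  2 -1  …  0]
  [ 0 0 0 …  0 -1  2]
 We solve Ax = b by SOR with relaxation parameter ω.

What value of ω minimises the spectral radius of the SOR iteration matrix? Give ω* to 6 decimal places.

ω* = 1.689547

With n=16, ρ(Jacobi) = cos(π/17) = 0.982973.
1 − cos²(π/17) = sin²(π/17) ⇒ √(1−ρ_J²) = sin(π/17) = 0.1837495.
So ω* = 2/1.1837495 = 1.689547 (Young).
ρ_SOR = ω* − 1 = 1.689547 − 1 = 0.689547.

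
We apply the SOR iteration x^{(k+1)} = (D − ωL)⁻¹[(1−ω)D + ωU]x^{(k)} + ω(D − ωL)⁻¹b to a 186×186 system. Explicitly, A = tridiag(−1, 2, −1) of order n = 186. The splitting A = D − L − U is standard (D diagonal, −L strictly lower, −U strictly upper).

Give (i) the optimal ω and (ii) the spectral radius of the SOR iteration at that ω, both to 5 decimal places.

n=186: λ(B_J) = 1 − λ(A)/2 = cos(kπ/187); k=1 gives ρ_J = 0.99986.
√(1 − cos²(π/187)) = sin(π/187) ≈ 0.016799.
Young: ω* = 2/(1+√(1−ρ_J²)) = 2/(1+0.016799) = 2/1.016799 = 1.96696.
ρ_SOR = ω* − 1 ≈ 0.96696.

ω* = 1.96696, ρ_SOR = 0.96696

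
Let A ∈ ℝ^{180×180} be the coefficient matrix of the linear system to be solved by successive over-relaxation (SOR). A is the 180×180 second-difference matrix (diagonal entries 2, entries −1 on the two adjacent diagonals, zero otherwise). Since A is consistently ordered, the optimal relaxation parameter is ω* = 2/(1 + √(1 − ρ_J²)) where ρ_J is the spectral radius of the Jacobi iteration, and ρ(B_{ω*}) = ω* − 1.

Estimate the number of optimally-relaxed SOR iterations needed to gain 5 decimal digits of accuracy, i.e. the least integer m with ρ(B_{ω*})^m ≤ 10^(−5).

spectrum of D⁻¹(L+U) = {cos(kπ/181) : 1≤k≤180}; ρ_J = cos(π/181) = 0.9998494.
root = sin(π/181) = 0.0173560  (since 1−cos² = sin²).
[ω*] 2 ÷ (1 + 0.0173560) = 2 ÷ 1.0173560 = 1.9658802.
ρ_SOR = ω* − 1 = 1.9658802 − 1 = 0.9658802.
Need (0.9658802)^m ≤ 10^(−5): m ≥ 5·ln10/|ln 0.9658802| = 11.5129/0.0347155 = 331.636 ⇒ m = 332.

m = 332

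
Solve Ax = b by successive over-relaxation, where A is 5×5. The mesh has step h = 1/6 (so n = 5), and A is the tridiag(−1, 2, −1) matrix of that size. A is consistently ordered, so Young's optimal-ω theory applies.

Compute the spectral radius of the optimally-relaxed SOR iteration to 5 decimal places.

ρ_J = max_k |cos(kπ/6)| = cos(π/6) = 0.86603
√(1 − cos²(π/6)) = sin(π/6) ≈ 0.500000.
ω* = 2/(1+0.500000) = 1.33333
ρ_SOR = ω* − 1 ≈ 0.33333.

ρ_SOR = 0.33333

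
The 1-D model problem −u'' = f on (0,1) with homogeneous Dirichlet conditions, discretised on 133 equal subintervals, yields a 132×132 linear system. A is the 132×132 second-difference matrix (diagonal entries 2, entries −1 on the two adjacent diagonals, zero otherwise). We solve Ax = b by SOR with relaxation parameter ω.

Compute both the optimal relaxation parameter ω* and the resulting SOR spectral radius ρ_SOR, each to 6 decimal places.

ω* = 1.953852, ρ_SOR = 0.953852

With n=132, ρ(Jacobi) = cos(π/133) = 0.999721.
root = sin(π/133) = 0.0236188  (since 1−cos² = sin²).
ω* = 2 / (1 + 0.0236188) = 2 / 1.0236188 ≈ 1.953852.
Hence ρ(B_{ω*}) = 1.953852 − 1 = 0.953852.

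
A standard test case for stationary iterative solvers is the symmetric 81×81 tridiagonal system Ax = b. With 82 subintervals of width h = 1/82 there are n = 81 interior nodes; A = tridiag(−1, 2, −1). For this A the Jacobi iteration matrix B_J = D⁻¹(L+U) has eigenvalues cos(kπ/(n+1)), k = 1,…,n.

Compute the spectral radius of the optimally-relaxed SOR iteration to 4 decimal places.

With n=81, ρ(Jacobi) = cos(π/82) = 0.9993.
√(1 − cos²(π/82)) = sin(π/82) ≈ 0.03830.
ω* = 2/(1 + 0.03830) = 2/1.03830 = 1.9262.
and ρ(B_{ω*}) = 1.9262 − 1 = 0.9262.

ρ_SOR = 0.9262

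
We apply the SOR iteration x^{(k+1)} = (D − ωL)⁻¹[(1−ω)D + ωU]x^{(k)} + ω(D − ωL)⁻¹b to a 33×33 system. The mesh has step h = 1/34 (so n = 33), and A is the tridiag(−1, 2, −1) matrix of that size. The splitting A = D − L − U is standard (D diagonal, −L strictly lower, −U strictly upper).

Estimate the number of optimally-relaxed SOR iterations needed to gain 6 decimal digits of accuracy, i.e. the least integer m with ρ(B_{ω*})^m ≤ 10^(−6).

m = 75

[ρ_J] n=33: ρ(B_J) = cos(π/(n+1)) = cos(π/34) = 0.9957342.
1 − cos²(π/34) = sin²(π/34) ⇒ √(1−ρ_J²) = sin(π/34) = 0.0922684.
ω* = 2/(1 + 0.0922684) = 2/1.0922684 = 1.8310518.
Hence ρ(B_{ω*}) = 1.8310518 − 1 = 0.8310518.
ρ_SOR^m ≤ 10^(−6) ⇔ m ≥ 6·ln10/(−ln 0.8310518) = 13.8155/0.185063 = 74.653; m = ⌈74.653⌉ = 75.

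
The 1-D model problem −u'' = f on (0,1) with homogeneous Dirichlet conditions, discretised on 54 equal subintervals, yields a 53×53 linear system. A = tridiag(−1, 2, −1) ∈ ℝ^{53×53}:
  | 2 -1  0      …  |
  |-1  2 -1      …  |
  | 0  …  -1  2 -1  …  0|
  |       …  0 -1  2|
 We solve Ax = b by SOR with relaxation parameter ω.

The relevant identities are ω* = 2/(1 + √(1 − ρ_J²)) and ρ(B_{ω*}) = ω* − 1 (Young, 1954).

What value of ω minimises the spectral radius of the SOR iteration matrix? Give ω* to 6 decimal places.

B_J for the 53×53 system has eigenvalues cos(kπ/54); ρ_J = cos(π/54) = 0.998308.
√(1 − cos²(π/54)) = sin(π/54) ≈ 0.0581448.
Young: ω* = 2/(1+√(1−ρ_J²)) = 2/(1+0.0581448) = 2/1.0581448 = 1.890100.
and ρ(B_{ω*}) = 1.890100 − 1 = 0.890100.

ω* = 1.890100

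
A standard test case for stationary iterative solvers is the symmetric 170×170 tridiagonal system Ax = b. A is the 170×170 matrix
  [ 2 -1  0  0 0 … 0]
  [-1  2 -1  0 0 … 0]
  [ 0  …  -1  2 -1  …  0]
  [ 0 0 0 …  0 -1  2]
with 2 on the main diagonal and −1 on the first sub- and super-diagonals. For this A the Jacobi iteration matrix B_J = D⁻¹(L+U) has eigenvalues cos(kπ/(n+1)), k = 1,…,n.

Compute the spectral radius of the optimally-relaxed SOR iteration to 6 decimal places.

ρ_J = max_k |cos(kπ/171)| = cos(π/171) = 0.999831
root = sin(π/171) = 0.0183709  (since 1−cos² = sin²).
Then 2/(1+√(1−ρ_J²)) = 2/(1+0.0183709); ω* = 2/1.0183709 = 1.963921.
[ρ_SOR] ω* − 1 = 0.963921.

ρ_SOR = 0.963921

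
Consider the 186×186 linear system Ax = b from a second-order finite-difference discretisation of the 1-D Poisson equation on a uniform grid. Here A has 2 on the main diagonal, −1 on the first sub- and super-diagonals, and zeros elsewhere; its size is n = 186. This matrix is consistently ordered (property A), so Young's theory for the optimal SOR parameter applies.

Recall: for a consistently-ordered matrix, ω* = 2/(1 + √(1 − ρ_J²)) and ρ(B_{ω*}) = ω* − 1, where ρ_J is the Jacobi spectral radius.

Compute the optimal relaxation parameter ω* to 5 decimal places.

ω* = 1.96696

With n=186, ρ(Jacobi) = cos(π/187) = 0.99986.
√(1 − cos²(π/187)) = sin(π/187) ≈ 0.016799.
ω* = 2 / (1 + 0.016799) = 2 / 1.016799 ≈ 1.96696.
ρ_SOR = ω* − 1 ≈ 0.96696.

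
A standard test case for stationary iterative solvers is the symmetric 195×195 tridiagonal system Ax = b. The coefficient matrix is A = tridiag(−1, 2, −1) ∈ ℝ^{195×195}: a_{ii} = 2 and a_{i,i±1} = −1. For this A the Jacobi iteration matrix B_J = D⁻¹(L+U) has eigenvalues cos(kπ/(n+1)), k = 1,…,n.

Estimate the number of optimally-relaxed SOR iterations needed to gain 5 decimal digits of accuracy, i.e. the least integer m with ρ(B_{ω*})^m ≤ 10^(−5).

n=195: λ(B_J) = 1 − λ(A)/2 = cos(kπ/196); k=1 gives ρ_J = 0.9998715.
√(1 − cos²(π/196)) = sin(π/196) ≈ 0.0160278.
[ω*] 2 ÷ (1 + 0.0160278) = 2 ÷ 1.0160278 = 1.9684501.
ρ(B_{ω*}) = ω*−1 = 0.9684501
5·ln10 = 11.5129; −ln(0.9684501) = 0.0320583; m = ⌈11.5129/0.0320583⌉ = ⌈359.124⌉ = 360.

m = 360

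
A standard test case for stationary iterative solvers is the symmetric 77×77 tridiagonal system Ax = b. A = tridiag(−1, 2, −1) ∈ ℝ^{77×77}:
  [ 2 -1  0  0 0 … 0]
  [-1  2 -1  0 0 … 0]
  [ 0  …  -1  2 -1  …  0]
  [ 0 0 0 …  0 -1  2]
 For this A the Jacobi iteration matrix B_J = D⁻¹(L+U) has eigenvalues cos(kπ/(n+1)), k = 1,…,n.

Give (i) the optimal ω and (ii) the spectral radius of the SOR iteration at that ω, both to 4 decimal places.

ρ_J = max_k |cos(kπ/78)| = cos(π/78) = 0.9992
√(1−ρ_J²) = |sin(π/78)| = 0.04027
[ω*] 2 ÷ (1 + 0.04027) = 2 ÷ 1.04027 = 1.9226.
and ρ(B_{ω*}) = 1.9226 − 1 = 0.9226.

ω* = 1.9226, ρ_SOR = 0.9226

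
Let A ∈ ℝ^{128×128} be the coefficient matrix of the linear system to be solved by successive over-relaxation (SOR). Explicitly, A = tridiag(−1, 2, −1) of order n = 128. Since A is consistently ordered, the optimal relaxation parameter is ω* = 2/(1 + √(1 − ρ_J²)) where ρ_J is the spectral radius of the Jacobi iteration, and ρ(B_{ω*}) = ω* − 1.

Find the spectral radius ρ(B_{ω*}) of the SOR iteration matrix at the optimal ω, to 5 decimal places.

ρ_SOR = 0.95246

[ρ_J] n=128: ρ(B_J) = cos(π/(n+1)) = cos(π/129) = 0.99970.
√(1−ρ_J²) = |sin(π/129)| = 0.024351
ω* = 2 / (1 + 0.024351) = 2 / 1.024351 ≈ 1.95246.
ρ_SOR = ω* − 1 = 1.95246 − 1 = 0.95246.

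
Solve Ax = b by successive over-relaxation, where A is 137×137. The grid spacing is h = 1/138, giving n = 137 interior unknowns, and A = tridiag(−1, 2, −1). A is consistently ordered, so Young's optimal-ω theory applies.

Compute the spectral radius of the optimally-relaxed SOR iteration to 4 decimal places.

spectrum of D⁻¹(L+U) = {cos(kπ/138) : 1≤k≤137}; ρ_J = cos(π/138) = 0.9997.
√(1 − cos²(π/138)) = sin(π/138) ≈ 0.02276.
ω* = 2/(1+0.02276) = 1.9555
ρ_SOR = ω* − 1 ≈ 0.9555.

ρ_SOR = 0.9555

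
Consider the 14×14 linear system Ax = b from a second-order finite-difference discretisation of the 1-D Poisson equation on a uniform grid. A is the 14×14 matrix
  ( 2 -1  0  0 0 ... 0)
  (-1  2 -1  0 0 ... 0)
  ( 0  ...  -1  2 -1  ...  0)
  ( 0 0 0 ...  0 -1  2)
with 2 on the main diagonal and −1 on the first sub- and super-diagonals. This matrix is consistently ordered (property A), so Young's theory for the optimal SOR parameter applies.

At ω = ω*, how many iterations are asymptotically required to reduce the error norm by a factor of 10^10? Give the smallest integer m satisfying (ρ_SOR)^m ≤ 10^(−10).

m = 55

n=14: λ(B_J) = 1 − λ(A)/2 = cos(kπ/15); k=1 gives ρ_J = 0.9781476.
√(1−ρ_J²) simplifies to sin(π/15) = 0.2079117.
[ω*] 2 ÷ (1 + 0.2079117) = 2 ÷ 1.2079117 = 1.6557502.
ρ_SOR = ω* − 1 ≈ 0.6557502.
10·ln10 = 23.0259; −ln(0.6557502) = 0.421975; m = ⌈23.0259/0.421975⌉ = ⌈54.567⌉ = 55.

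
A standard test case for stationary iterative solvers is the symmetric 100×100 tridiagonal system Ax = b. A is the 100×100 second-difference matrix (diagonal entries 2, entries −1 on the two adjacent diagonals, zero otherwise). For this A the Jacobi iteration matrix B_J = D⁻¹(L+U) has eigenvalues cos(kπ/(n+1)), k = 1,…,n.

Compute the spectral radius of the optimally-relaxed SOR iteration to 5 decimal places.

With n=100, ρ(Jacobi) = cos(π/101) = 0.99952.
1 − cos²(π/101) = sin²(π/101) ⇒ √(1−ρ_J²) = sin(π/101) = 0.031100.
Then 2/(1+√(1−ρ_J²)) = 2/(1+0.031100); ω* = 2/1.031100 = 1.93968.
ρ_SOR = ω* − 1 ≈ 0.93968.

ρ_SOR = 0.93968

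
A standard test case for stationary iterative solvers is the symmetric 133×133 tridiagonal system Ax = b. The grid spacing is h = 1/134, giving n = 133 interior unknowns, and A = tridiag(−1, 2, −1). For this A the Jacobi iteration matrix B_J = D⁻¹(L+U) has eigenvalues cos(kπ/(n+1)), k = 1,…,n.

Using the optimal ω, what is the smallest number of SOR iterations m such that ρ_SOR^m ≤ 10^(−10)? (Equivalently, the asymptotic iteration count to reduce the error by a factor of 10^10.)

m = 492

With n=133, ρ(Jacobi) = cos(π/134) = 0.9997252.
root = sin(π/134) = 0.0234426  (since 1−cos² = sin²).
Young: ω* = 2/(1+√(1−ρ_J²)) = 2/(1+0.0234426) = 2/1.0234426 = 1.9541887.
Hence ρ(B_{ω*}) = 1.9541887 − 1 = 0.9541887.
For 10 digits: m = 10·ln10 / (−ln 0.9541887) = 23.0259/0.0468938 = 491.022; round up → m = 492.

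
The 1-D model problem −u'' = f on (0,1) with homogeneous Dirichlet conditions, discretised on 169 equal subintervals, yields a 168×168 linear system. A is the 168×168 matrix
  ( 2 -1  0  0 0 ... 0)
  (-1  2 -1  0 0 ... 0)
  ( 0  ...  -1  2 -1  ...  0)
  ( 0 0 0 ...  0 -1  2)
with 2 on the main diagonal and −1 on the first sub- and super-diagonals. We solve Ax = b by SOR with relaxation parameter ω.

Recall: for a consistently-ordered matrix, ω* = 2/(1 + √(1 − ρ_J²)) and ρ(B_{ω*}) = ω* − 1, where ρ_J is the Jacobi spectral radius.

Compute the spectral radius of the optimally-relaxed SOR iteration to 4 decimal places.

½·tridiag(1,0,1) at n=168: λ_k = cos(kπ/169); max |λ| at k=1 ⇒ ρ_J = cos(π/169) ≈ 0.9998.
√(1−ρ_J²) = |sin(π/169)| = 0.01859
Young: ω* = 2/(1+√(1−ρ_J²)) = 2/(1+0.01859) = 2/1.01859 = 1.9635.
ρ(B_{ω*}) = ω*−1 = 0.9635

ρ_SOR = 0.9635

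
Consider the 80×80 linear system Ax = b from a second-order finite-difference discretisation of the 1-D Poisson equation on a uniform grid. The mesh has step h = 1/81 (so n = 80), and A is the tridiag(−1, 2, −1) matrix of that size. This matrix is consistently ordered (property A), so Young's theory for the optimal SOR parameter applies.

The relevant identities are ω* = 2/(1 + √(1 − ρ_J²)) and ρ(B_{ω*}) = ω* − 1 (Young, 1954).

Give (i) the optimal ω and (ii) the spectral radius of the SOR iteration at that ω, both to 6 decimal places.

ρ_J = max_k |cos(kπ/81)| = cos(π/81) = 0.999248
1 − cos²(π/81) = sin²(π/81) ⇒ √(1−ρ_J²) = sin(π/81) = 0.0387754.
[ω*] 2 ÷ (1 + 0.0387754) = 2 ÷ 1.0387754 = 1.925344.
Hence ρ(B_{ω*}) = 1.925344 − 1 = 0.925344.

ω* = 1.925344, ρ_SOR = 0.925344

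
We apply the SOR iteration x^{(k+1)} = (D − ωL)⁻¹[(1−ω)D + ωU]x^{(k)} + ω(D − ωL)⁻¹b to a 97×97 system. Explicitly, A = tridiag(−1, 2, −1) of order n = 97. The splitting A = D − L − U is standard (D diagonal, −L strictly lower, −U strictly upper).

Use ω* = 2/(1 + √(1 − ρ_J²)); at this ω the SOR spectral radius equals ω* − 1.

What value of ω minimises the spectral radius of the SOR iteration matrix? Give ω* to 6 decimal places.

ω* = 1.937888

With n=97, ρ(Jacobi) = cos(π/98) = 0.999486.
root = sin(π/98) = 0.0320516  (since 1−cos² = sin²).
Young: ω* = 2/(1+√(1−ρ_J²)) = 2/(1+0.0320516) = 2/1.0320516 = 1.937888.
[ρ_SOR] ω* − 1 = 0.937888.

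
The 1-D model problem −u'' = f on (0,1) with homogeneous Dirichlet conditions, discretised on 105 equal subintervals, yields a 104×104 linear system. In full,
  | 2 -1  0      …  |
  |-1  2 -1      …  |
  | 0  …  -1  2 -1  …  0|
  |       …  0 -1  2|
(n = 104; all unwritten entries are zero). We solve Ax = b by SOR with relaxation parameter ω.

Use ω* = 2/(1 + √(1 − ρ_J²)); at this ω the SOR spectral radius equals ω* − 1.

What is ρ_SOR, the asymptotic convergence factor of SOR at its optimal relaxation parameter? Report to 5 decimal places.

B_J for the 104×104 system has eigenvalues cos(kπ/105); ρ_J = cos(π/105) = 0.99955.
√(1−ρ_J²) simplifies to sin(π/105) = 0.029915.
ω* = 2/(1+0.029915) = 1.94191
Hence ρ(B_{ω*}) = 1.94191 − 1 = 0.94191.

ρ_SOR = 0.94191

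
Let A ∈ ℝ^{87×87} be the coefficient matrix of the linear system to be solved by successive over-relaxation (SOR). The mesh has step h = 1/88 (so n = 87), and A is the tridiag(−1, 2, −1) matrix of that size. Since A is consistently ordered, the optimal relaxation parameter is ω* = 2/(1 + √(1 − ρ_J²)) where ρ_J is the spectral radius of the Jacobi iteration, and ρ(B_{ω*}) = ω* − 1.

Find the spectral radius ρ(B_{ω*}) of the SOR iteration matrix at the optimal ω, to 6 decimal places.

ρ_SOR = 0.931075

B_J for the 87×87 system has eigenvalues cos(kπ/88); ρ_J = cos(π/88) = 0.999363.
√(1 − cos²(π/88)) = sin(π/88) ≈ 0.0356923.
Then 2/(1+√(1−ρ_J²)) = 2/(1+0.0356923); ω* = 2/1.0356923 = 1.931075.
ρ_SOR = ω* − 1 = 1.931075 − 1 = 0.931075.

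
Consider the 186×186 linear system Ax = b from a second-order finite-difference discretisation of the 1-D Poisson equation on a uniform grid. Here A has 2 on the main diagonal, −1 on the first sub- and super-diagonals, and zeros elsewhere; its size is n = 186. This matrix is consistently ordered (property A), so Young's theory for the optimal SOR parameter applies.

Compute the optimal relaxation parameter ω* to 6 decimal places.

ω* = 1.966957

ρ_J = max_k |cos(kπ/187)| = cos(π/187) = 0.999859
root = sin(π/187) = 0.0167992  (since 1−cos² = sin²).
So ω* = 2/1.0167992 = 1.966957 (Young).
Hence ρ(B_{ω*}) = 1.966957 − 1 = 0.966957.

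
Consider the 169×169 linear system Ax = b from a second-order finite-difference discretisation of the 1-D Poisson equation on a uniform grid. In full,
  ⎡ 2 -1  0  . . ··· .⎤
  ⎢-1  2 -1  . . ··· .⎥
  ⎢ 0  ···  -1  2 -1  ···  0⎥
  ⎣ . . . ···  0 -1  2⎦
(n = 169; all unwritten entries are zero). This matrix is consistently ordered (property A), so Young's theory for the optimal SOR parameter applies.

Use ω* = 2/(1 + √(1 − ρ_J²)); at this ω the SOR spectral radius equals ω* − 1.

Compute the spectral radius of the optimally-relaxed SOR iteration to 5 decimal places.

ρ_J = max_k |cos(kπ/170)| = cos(π/170) = 0.99983
√(1 − cos²(π/170)) = sin(π/170) ≈ 0.018479.
So ω* = 2/1.018479 = 1.96371 (Young).
ρ_SOR = ω* − 1 ≈ 0.96371.

ρ_SOR = 0.96371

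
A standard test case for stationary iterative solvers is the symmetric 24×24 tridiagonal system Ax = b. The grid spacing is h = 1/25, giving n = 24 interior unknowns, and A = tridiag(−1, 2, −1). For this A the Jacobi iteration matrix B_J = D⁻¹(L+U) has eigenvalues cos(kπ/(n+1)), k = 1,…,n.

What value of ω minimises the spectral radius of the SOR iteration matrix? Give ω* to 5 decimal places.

ρ_J = max_k |cos(kπ/25)| = cos(π/25) = 0.99211
√(1 − cos²(π/25)) = sin(π/25) ≈ 0.125333.
Then 2/(1+√(1−ρ_J²)) = 2/(1+0.125333); ω* = 2/1.125333 = 1.77725.
Hence ρ(B_{ω*}) = 1.77725 − 1 = 0.77725.

ω* = 1.77725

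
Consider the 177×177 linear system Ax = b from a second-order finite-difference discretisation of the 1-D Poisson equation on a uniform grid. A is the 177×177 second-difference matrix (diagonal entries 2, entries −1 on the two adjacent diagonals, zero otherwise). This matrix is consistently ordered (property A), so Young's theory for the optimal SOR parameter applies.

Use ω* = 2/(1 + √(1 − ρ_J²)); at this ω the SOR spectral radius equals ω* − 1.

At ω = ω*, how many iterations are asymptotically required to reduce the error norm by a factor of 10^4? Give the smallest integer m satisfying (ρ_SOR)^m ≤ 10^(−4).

½·tridiag(1,0,1) at n=177: λ_k = cos(kπ/178); max |λ| at k=1 ⇒ ρ_J = cos(π/178) ≈ 0.9998443.
root = sin(π/178) = 0.0176485  (since 1−cos² = sin²).
So ω* = 2/1.0176485 = 1.9653151 (Young).
and ρ(B_{ω*}) = 1.9653151 − 1 = 0.9653151.
For 4 digits: m = 4·ln10 / (−ln 0.9653151) = 9.21034/0.0353007 = 260.911; round up → m = 261.

m = 261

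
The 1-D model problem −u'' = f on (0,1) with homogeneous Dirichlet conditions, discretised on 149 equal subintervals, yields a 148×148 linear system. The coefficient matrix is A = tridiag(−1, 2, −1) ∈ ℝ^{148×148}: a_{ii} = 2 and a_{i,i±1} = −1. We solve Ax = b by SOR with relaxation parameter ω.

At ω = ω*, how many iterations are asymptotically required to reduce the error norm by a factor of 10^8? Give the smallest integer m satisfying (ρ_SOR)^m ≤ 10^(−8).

B_J for the 148×148 system has eigenvalues cos(kπ/149); ρ_J = cos(π/149) = 0.9997777.
√(1−ρ_J²) simplifies to sin(π/149) = 0.0210830.
ω* = 2 / (1 + 0.0210830) = 2 / 1.0210830 ≈ 1.9587046.
ρ(B_{ω*}) = ω*−1 = 0.9587046
(0.9587046)^m ≤ 10^{−8}  ⇒  m·ln(0.9587046) ≤ −8·ln10  ⇒  m ≥ 436.796  ⇒  m = 437

m = 437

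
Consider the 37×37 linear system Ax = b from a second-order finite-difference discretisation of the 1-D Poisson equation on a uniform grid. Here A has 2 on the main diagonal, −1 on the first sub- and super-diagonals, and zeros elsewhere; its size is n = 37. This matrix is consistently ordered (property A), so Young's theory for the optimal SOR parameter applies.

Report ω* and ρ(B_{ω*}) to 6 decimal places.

n=37: λ(B_J) = 1 − λ(A)/2 = cos(kπ/38); k=1 gives ρ_J = 0.996584.
√(1 − cos²(π/38)) = sin(π/38) ≈ 0.0825793.
So ω* = 2/1.0825793 = 1.847440 (Young).
ρ_SOR = ω* − 1 ≈ 0.847440.

ω* = 1.847440, ρ_SOR = 0.847440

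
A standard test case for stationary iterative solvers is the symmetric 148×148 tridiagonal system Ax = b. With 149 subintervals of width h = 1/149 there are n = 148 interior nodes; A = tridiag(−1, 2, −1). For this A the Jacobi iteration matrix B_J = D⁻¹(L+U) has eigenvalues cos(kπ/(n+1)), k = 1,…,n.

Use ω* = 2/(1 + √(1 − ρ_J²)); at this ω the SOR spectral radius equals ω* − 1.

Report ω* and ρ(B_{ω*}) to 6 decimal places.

ω* = 1.958705, ρ_SOR = 0.958705

ρ_J = max_k |cos(kπ/149)| = cos(π/149) = 0.999778
√(1−ρ_J²) simplifies to sin(π/149) = 0.0210830.
Then 2/(1+√(1−ρ_J²)) = 2/(1+0.0210830); ω* = 2/1.0210830 = 1.958705.
ρ_SOR = ω* − 1 ≈ 0.958705.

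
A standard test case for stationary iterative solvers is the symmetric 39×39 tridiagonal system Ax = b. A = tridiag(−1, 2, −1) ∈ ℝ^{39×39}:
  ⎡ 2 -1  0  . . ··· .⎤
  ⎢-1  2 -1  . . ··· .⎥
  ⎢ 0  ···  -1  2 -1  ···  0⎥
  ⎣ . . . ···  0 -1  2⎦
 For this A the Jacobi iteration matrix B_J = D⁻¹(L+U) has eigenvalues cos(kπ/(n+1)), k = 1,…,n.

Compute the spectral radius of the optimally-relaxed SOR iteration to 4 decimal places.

ρ_SOR = 0.8545

[ρ_J] n=39: ρ(B_J) = cos(π/(n+1)) = cos(π/40) = 0.9969.
1 − cos²(π/40) = sin²(π/40) ⇒ √(1−ρ_J²) = sin(π/40) = 0.07846.
ω* = 2 / (1 + 0.07846) = 2 / 1.07846 ≈ 1.8545.
ρ_SOR = ω* − 1 = 1.8545 − 1 = 0.8545.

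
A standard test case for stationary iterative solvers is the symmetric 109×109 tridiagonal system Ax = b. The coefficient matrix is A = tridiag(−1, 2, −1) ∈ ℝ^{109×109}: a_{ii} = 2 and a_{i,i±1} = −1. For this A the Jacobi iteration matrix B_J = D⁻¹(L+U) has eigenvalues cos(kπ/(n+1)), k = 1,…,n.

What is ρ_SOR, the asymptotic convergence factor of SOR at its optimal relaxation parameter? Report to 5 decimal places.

n=109: λ(B_J) = 1 − λ(A)/2 = cos(kπ/110); k=1 gives ρ_J = 0.99959.
√(1−ρ_J²) simplifies to sin(π/110) = 0.028556.
ω* = 2/(1 + 0.028556) = 2/1.028556 = 1.94447.
ρ_SOR = ω* − 1 ≈ 0.94447.

ρ_SOR = 0.94447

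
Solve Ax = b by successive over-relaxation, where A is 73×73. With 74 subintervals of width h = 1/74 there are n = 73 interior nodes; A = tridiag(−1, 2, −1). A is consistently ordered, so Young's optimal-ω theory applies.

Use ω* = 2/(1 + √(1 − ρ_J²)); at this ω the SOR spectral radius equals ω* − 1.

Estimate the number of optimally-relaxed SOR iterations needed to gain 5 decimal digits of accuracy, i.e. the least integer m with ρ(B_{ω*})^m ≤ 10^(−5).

½·tridiag(1,0,1) at n=73: λ_k = cos(kπ/74); max |λ| at k=1 ⇒ ρ_J = cos(π/74) ≈ 0.9990990.
root = sin(π/74) = 0.0424412  (since 1−cos² = sin²).
[ω*] 2 ÷ (1 + 0.0424412) = 2 ÷ 1.0424412 = 1.9185734.
ρ_SOR = ω* − 1 ≈ 0.9185734.
m ≥ 5·ln10 / (−ln 0.9185734) = 135.552; smallest integer m = 136.

m = 136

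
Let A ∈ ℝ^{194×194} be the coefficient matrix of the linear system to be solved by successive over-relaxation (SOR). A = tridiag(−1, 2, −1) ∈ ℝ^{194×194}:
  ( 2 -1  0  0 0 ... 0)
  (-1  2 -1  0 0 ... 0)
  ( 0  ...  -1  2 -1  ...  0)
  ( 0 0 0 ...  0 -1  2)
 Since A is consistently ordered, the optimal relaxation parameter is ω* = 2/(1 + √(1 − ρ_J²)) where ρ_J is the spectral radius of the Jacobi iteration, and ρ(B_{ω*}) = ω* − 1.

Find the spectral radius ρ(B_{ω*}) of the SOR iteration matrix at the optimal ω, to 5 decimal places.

ρ_SOR = 0.96829

B_J for the 194×194 system has eigenvalues cos(kπ/195); ρ_J = cos(π/195) = 0.99987.
1 − cos²(π/195) = sin²(π/195) ⇒ √(1−ρ_J²) = sin(π/195) = 0.016110.
ω* = 2 / (1 + 0.016110) = 2 / 1.016110 ≈ 1.96829.
ρ_SOR = ω* − 1 ≈ 0.96829.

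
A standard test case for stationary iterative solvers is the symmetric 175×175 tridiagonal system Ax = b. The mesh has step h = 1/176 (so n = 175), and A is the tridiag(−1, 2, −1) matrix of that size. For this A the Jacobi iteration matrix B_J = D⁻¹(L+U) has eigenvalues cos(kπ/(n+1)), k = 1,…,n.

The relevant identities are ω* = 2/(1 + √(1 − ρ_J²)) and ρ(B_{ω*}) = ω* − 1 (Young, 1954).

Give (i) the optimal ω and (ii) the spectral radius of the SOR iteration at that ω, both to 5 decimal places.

ω* = 1.96493, ρ_SOR = 0.96493

B_J for the 175×175 system has eigenvalues cos(kπ/176); ρ_J = cos(π/176) = 0.99984.
root = sin(π/176) = 0.017849  (since 1−cos² = sin²).
So ω* = 2/1.017849 = 1.96493 (Young).
and ρ(B_{ω*}) = 1.96493 − 1 = 0.96493.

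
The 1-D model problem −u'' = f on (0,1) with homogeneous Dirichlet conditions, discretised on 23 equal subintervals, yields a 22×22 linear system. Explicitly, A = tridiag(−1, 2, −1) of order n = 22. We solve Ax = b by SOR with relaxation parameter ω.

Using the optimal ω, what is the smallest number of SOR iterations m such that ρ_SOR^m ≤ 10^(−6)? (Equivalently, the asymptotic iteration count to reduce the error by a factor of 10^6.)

ρ_J = max_k |cos(kπ/23)| = cos(π/23) = 0.9906859
root = sin(π/23) = 0.1361666  (since 1−cos² = sin²).
Then 2/(1+√(1−ρ_J²)) = 2/(1+0.1361666); ω* = 2/1.1361666 = 1.7603052.
ρ(B_{ω*}) = ω*−1 = 0.7603052
(0.7603052)^m ≤ 10^{−6}  ⇒  m·ln(0.7603052) ≤ −6·ln10  ⇒  m ≥ 50.415  ⇒  m = 51

m = 51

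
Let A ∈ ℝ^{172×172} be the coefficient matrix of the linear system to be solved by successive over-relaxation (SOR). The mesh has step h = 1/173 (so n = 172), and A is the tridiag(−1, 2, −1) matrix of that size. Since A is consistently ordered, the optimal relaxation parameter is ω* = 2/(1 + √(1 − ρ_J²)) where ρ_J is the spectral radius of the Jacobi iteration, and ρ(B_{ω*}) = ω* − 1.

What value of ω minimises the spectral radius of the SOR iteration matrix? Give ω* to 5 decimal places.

½·tridiag(1,0,1) at n=172: λ_k = cos(kπ/173); max |λ| at k=1 ⇒ ρ_J = cos(π/173) ≈ 0.99984.
√(1 − cos²(π/173)) = sin(π/173) ≈ 0.018158.
Then 2/(1+√(1−ρ_J²)) = 2/(1+0.018158); ω* = 2/1.018158 = 1.96433.
and ρ(B_{ω*}) = 1.96433 − 1 = 0.96433.

ω* = 1.96433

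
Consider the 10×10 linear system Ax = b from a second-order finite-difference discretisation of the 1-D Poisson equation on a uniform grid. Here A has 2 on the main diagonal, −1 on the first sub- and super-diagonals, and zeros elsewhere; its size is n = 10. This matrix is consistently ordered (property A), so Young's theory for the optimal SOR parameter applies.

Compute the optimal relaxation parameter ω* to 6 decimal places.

n=10: λ(B_J) = 1 − λ(A)/2 = cos(kπ/11); k=1 gives ρ_J = 0.959493.
√(1−ρ_J²) simplifies to sin(π/11) = 0.2817326.
ω* = 2/(1+0.2817326) = 1.560388
[ρ_SOR] ω* − 1 = 0.560388.

ω* = 1.560388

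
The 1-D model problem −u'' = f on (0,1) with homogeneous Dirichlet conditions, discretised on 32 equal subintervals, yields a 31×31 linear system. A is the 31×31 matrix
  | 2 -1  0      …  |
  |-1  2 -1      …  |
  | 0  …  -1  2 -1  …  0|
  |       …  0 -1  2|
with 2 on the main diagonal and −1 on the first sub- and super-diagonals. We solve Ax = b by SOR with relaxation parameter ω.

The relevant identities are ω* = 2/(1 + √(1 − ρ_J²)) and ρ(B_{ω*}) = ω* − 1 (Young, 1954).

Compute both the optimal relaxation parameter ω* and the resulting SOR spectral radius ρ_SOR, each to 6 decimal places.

spectrum of D⁻¹(L+U) = {cos(kπ/32) : 1≤k≤31}; ρ_J = cos(π/32) = 0.995185.
√(1 − cos²(π/32)) = sin(π/32) ≈ 0.0980171.
[ω*] 2 ÷ (1 + 0.0980171) = 2 ÷ 1.0980171 = 1.821465.
At ω = 1.821465 every |λ(B_ω)| = ω−1, so ρ_SOR = 0.821465.

ω* = 1.821465, ρ_SOR = 0.821465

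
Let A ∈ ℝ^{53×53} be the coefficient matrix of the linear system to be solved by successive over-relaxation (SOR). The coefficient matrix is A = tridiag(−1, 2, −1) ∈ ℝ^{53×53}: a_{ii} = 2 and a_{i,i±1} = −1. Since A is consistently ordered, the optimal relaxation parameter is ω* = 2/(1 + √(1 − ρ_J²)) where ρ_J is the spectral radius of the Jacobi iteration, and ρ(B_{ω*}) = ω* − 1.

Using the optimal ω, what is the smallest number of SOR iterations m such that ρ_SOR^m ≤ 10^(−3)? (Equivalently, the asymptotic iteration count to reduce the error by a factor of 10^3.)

m = 60

spectrum of D⁻¹(L+U) = {cos(kπ/54) : 1≤k≤53}; ρ_J = cos(π/54) = 0.9983082.
1 − cos²(π/54) = sin²(π/54) ⇒ √(1−ρ_J²) = sin(π/54) = 0.0581448.
ω* = 2 / (1 + 0.0581448) = 2 / 1.0581448 ≈ 1.8901005.
At ω = 1.8901005 every |λ(B_ω)| = ω−1, so ρ_SOR = 0.8901005.
Need (0.8901005)^m ≤ 10^(−3): m ≥ 3·ln10/|ln 0.8901005| = 6.90776/0.116421 = 59.334 ⇒ m = 60.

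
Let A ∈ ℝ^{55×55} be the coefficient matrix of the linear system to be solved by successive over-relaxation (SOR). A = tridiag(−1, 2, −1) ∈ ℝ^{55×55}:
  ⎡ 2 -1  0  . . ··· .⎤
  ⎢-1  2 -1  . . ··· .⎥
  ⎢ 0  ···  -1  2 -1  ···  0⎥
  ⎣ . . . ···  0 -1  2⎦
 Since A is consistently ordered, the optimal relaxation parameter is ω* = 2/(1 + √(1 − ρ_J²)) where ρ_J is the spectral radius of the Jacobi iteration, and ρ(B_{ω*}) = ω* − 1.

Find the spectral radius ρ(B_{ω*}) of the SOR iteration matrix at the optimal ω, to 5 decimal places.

ρ_SOR = 0.89381

n=55: λ(B_J) = 1 − λ(A)/2 = cos(kπ/56); k=1 gives ρ_J = 0.99843.
√(1−ρ_J²) simplifies to sin(π/56) = 0.056070.
ω* = 2/(1 + 0.056070) = 2/1.056070 = 1.89381.
ρ_SOR = ω* − 1 ≈ 0.89381.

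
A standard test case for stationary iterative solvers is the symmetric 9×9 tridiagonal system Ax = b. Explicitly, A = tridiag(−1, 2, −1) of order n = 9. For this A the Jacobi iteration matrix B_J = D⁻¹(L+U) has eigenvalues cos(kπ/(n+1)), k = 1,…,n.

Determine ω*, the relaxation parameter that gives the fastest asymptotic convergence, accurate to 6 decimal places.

ω* = 1.527864

spectrum of D⁻¹(L+U) = {cos(kπ/10) : 1≤k≤9}; ρ_J = cos(π/10) = 0.951057.
√(1−ρ_J²) simplifies to sin(π/10) = 0.3090170.
So ω* = 2/1.3090170 = 1.527864 (Young).
At ω = 1.527864 every |λ(B_ω)| = ω−1, so ρ_SOR = 0.527864.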